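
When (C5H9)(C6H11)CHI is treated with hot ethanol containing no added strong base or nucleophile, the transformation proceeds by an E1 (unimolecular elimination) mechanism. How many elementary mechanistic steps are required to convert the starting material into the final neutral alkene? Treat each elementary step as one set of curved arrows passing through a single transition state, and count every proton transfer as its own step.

3

Step 1: Unassisted departure of I⁻ (taking the C–I bonding pair) generates a secondary carbocation.
Step 2: Carbocation rearrangement: a 1,2-hydride shift from the adjacent cyclopentyl carbon converts the initially-formed secondary cation into the more stable tertiary cation.
Step 3: An ethanol molecule (solvent) deprotonates a β-carbon; as the C–H bond breaks, those electrons form the new alkene π bond.
Total: 3 elementary steps.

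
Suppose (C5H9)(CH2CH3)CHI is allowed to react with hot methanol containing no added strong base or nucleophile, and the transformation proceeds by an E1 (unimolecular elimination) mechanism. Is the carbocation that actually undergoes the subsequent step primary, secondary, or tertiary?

Step 1: The C–I bond breaks with both electrons going to the iodide; I⁻ leaves and a secondary carbocation remains.
Step 2: A hydride (H with its bonding pair) migrates from the adjacent cyclopentyl carbon to the cationic centre — a 1,2-hydride shift — upgrading the secondary cation to a tertiary one.
The cation rearranges from secondary to tertiary via a 1,2-hydride shift from the adjacent cyclopentyl carbon; the tertiary cation is what reacts next.

tertiary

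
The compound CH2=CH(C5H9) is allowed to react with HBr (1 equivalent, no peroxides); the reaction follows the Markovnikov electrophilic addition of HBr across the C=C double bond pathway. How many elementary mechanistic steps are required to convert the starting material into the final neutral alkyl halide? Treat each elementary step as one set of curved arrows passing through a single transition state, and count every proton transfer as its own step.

3

Step 1: Electrophilic addition begins with the π(C=C) electrons forming a bond to the proton of HBr. Following Markovnikov's rule, the resulting cation is secondary. The H–Br bond breaks heterolytically, releasing Br⁻.
Step 2: A 1,2-hydride shift from the adjacent cyclopentyl carbon moves the positive charge from the secondary centre to an adjacent carbon, generating a more stable tertiary carbocation.
Step 3: Nucleophilic attack by Br⁻ on the carbocation completes the addition, giving R–Br.
Total: 3 elementary steps.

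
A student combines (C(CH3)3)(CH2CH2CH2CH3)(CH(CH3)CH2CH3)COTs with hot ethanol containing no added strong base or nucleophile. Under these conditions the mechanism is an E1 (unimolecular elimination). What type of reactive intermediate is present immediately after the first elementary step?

tertiary carbocation

Step 1: The C–O bond breaks with both electrons going to the tosylate; TsO⁻ leaves and a tertiary carbocation remains.
After step 1 the species present is a tertiary carbocation.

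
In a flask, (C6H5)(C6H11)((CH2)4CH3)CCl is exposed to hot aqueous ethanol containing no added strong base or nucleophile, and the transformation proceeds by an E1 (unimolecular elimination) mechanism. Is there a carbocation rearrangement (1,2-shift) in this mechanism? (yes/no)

The first-formed carbocation is tertiary.
No single 1,2-shift to an adjacent carbon would produce a more-substituted cation than the one already present, so no rearrangement occurs.

no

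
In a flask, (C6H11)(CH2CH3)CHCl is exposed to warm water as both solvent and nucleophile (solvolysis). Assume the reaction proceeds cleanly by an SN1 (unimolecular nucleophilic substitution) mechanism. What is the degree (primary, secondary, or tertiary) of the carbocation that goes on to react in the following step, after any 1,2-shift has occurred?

tertiary

Step 1: Ionisation: the C–Cl σ-bond cleaves heterolytically; both bonding electrons depart with Cl⁻, leaving a secondary carbocation at the α-carbon.
Step 2: A 1,2-hydride shift from the adjacent cyclohexyl carbon moves the positive charge from the secondary centre to an adjacent carbon, generating a more stable tertiary carbocation.
The cation rearranges from secondary to tertiary via a 1,2-hydride shift from the adjacent cyclohexyl carbon; the tertiary cation is what reacts next.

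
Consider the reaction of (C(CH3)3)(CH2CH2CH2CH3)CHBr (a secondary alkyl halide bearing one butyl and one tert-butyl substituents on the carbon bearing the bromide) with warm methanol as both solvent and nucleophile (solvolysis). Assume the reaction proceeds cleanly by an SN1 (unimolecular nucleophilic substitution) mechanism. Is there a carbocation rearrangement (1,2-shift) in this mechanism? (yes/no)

yes

The first-formed carbocation is secondary.
The adjacent tert-butyl carbon has no hydrogen but bears methyl groups; migration of one methyl with its bonding pair (a 1,2-methyl shift) places the charge on a tertiary centre.
Tertiary is more stable than secondary, so the shift occurs.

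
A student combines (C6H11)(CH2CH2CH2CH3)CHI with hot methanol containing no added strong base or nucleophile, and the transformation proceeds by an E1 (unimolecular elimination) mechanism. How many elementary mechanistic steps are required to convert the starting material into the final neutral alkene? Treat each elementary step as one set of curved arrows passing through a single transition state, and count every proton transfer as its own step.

3

Step 1: Ionisation: the C–I σ-bond cleaves heterolytically; both bonding electrons depart with I⁻, leaving a secondary carbocation at the α-carbon.
Step 2: A hydride (H with its bonding pair) migrates from the adjacent cyclohexyl carbon to the cationic centre — a 1,2-hydride shift — upgrading the secondary cation to a tertiary one.
Step 3: Loss of a β-proton to a methanol molecule of the solvent: the C–H bonding pair collapses toward the cationic carbon to form the C=C π bond, yielding the alkene.
Total: 3 elementary steps.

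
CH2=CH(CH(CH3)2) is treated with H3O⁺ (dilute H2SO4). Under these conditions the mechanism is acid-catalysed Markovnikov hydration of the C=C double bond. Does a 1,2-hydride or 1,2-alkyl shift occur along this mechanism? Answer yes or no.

yes

The first-formed carbocation is secondary.
The adjacent isopropyl carbon already bears 2 other carbon substituents and has a hydrogen to migrate; after a 1,2-hydride shift from that carbon the positive charge sits on a tertiary centre.
Tertiary is more stable than secondary, so the shift occurs.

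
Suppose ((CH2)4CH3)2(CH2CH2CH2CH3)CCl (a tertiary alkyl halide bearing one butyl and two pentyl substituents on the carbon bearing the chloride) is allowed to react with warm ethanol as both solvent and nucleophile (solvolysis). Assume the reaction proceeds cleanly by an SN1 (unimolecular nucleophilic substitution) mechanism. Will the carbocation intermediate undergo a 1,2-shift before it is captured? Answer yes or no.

no

The first-formed carbocation is tertiary.
No single 1,2-shift to an adjacent carbon would produce a more-substituted cation than the one already present, so no rearrangement occurs.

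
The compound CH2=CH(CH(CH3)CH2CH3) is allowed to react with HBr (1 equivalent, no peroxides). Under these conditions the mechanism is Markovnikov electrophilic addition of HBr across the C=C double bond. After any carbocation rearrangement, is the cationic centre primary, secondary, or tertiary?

tertiary

Step 1: Electrophilic addition begins with the π(C=C) electrons forming a bond to the proton of HBr. Following Markovnikov's rule, the resulting cation is secondary. The H–Br bond breaks heterolytically, releasing Br⁻.
Step 2: Carbocation rearrangement: a 1,2-hydride shift from the adjacent sec-butyl carbon converts the initially-formed secondary cation into the more stable tertiary cation.
The cation rearranges from secondary to tertiary via a 1,2-hydride shift from the adjacent sec-butyl carbon; the tertiary cation is what reacts next.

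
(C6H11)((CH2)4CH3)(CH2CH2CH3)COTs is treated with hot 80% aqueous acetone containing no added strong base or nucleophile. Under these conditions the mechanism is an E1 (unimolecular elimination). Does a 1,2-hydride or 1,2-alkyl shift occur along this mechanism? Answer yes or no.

no

The first-formed carbocation is tertiary.
No single 1,2-shift to an adjacent carbon would produce a more-substituted cation than the one already present, so no rearrangement occurs.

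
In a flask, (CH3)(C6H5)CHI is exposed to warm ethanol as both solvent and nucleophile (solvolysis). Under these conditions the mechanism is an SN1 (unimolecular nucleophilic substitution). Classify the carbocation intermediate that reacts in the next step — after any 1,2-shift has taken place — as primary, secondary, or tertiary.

Step 1: Unassisted departure of I⁻ (taking the C–I bonding pair) generates a secondary carbocation.
No single 1,2-shift to an adjacent carbon would give a more-substituted cation, so no rearrangement occurs.

secondary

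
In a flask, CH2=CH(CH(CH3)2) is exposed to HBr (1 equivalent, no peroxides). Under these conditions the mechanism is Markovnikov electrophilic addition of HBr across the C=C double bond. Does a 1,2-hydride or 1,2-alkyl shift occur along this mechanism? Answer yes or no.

The first-formed carbocation is secondary.
The adjacent isopropyl carbon already bears 2 other carbon substituents and has a hydrogen to migrate; after a 1,2-hydride shift from that carbon the positive charge sits on a tertiary centre.
Tertiary is more stable than secondary, so the shift occurs.

yes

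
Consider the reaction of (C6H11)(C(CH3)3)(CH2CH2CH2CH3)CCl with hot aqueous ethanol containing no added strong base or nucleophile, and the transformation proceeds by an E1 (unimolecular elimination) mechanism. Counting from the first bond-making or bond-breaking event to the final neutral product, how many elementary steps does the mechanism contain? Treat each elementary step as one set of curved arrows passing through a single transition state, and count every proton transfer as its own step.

2

Step 1: Unassisted departure of Cl⁻ (taking the C–Cl bonding pair) generates a tertiary carbocation.
(No 1,2-shift: no single shift to an adjacent carbon would give a more stable cation.)
Step 2: A weak base (a water (or ethanol) molecule from the solvent) removes a proton from a carbon adjacent to the cationic centre; the electrons of that C–H bond become the new π(C=C) bond, giving the alkene.
Total: 2 elementary steps.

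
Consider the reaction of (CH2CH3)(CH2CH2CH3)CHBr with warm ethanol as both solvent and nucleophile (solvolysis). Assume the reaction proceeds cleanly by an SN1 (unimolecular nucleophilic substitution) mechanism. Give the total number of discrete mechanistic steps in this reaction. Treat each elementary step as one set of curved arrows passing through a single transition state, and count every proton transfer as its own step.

Step 1: Unassisted departure of Br⁻ (taking the C–Br bonding pair) generates a secondary carbocation.
(No 1,2-shift: no single shift to an adjacent carbon would give a more stable cation.)
Step 2: A lone pair on the oxygen of CH3CH2OH attacks the carbocation, forming a new C–O σ-bond and an oxonium ion.
Step 3: A second solvent molecule removes the proton on oxygen, giving the neutral ether product.
Total: 3 elementary steps.

3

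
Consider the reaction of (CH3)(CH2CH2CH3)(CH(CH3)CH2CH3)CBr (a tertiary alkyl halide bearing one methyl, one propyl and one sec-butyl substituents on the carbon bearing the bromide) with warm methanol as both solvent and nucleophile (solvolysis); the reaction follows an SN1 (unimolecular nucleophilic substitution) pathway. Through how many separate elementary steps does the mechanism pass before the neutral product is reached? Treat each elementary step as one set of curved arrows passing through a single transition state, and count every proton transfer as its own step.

3

Step 1: Ionisation: the C–Br σ-bond cleaves heterolytically; both bonding electrons depart with Br⁻, leaving a tertiary carbocation at the α-carbon.
(No 1,2-shift: no single shift to an adjacent carbon would give a more stable cation.)
Step 2: Nucleophilic capture: the oxygen of CH3OH bonds to the cationic carbon, producing an oxonium-ion intermediate.
Step 3: Deprotonation of the oxonium oxygen by solvent methanol yields the neutral ether.
Total: 3 elementary steps.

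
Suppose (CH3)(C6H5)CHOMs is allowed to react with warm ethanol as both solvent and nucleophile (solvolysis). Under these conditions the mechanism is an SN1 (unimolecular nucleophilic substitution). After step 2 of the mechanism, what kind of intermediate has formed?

oxonium ion

Step 1: The C–O bond breaks with both electrons going to the mesylate; MsO⁻ leaves and a secondary carbocation remains.
Step 2: Nucleophilic capture: the oxygen of CH3CH2OH bonds to the cationic carbon, producing an oxonium-ion intermediate.
After step 2 the species present is an oxonium ion.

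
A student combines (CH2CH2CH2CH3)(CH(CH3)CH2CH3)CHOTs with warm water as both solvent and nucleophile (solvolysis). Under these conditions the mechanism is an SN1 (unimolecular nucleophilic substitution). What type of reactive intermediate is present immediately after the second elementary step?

Step 1: The C–O bond breaks with both electrons going to the tosylate; TsO⁻ leaves and a secondary carbocation remains.
Step 2: A 1,2-hydride shift from the adjacent sec-butyl carbon moves the positive charge from the secondary centre to an adjacent carbon, generating a more stable tertiary carbocation.
After step 2 the species present is a tertiary carbocation.

tertiary carbocation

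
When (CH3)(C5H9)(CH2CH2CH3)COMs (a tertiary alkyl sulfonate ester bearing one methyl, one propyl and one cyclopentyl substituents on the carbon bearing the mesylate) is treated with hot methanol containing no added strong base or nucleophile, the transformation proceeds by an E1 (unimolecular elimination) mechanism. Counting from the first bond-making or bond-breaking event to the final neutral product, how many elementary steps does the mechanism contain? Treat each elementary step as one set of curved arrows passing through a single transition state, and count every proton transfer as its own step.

Step 1: The C–O bond breaks with both electrons going to the mesylate; MsO⁻ leaves and a tertiary carbocation remains.
(No 1,2-shift: no single shift to an adjacent carbon would give a more stable cation.)
Step 2: Loss of a β-proton to a methanol molecule of the solvent: the C–H bonding pair collapses toward the cationic carbon to form the C=C π bond, yielding the alkene.
Total: 2 elementary steps.

2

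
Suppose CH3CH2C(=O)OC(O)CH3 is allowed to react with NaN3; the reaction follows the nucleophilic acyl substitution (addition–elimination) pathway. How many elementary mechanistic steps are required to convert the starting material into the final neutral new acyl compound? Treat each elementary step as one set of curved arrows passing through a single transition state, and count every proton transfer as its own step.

2

Step 1: N3⁻ adds to the carbonyl carbon; the C=O π electrons shift onto oxygen and a tetrahedral alkoxide intermediate forms.
Step 2: Collapse of the tetrahedral intermediate: the alkoxide oxygen pushes its lone pair back to re-form C=O while CH3CO2⁻ leaves.
Total: 2 elementary steps.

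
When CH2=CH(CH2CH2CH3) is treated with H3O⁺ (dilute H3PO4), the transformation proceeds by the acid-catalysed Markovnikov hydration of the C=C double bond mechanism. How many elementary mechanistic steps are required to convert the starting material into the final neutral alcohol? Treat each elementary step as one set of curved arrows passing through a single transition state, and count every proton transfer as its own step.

3

Step 1: Protonation of the alkene by H3O⁺: the π bond acts as the nucleophile and picks up H⁺, giving the more stable (Markovnikov) secondary carbocation. H2O is released.
(No 1,2-shift: no single shift to an adjacent carbon would give a more stable cation.)
Step 2: Water acts as the nucleophile: an oxygen lone pair bonds to the cationic carbon, giving an oxonium-ion intermediate.
Step 3: Deprotonation of the oxonium ion by a water molecule delivers the neutral alcohol and regenerates the acid catalyst.
Total: 3 elementary steps.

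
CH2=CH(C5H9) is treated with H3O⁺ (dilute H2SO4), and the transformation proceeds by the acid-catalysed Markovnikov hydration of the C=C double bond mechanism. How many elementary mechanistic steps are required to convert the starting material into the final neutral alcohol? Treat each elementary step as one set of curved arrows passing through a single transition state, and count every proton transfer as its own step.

Step 1: Protonation of the alkene by H3O⁺: the π bond acts as the nucleophile and picks up H⁺, giving the more stable (Markovnikov) secondary carbocation. H2O is released.
Step 2: A hydride (H with its bonding pair) migrates from the adjacent cyclopentyl carbon to the cationic centre — a 1,2-hydride shift — upgrading the secondary cation to a tertiary one.
Step 3: A lone pair on the oxygen of H2O attacks the carbocation, forming a C–O bond and an oxonium ion (a protonated alcohol).
Step 4: Deprotonation of the oxonium ion by a water molecule delivers the neutral alcohol and regenerates the acid catalyst.
Total: 4 elementary steps.

4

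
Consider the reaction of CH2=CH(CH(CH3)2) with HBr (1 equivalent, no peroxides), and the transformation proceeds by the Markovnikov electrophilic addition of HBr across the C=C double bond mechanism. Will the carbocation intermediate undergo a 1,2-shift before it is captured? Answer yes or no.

yes

The first-formed carbocation is secondary.
The adjacent isopropyl carbon already bears 2 other carbon substituents and has a hydrogen to migrate; after a 1,2-hydride shift from that carbon the positive charge sits on a tertiary centre.
Tertiary is more stable than secondary, so the shift occurs.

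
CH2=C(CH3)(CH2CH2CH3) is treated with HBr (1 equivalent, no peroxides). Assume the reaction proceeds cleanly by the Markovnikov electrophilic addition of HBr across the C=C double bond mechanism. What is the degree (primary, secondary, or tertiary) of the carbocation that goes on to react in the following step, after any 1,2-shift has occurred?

Step 1: The π electrons of the C=C bond attack a proton of HBr; Markovnikov addition places the new C–H on the less-substituted alkene carbon, so the positive charge ends up on the more-substituted carbon — a tertiary carbocation. The H–Br bond breaks heterolytically, releasing Br⁻.
No single 1,2-shift to an adjacent carbon would give a more-substituted cation, so no rearrangement occurs.

tertiary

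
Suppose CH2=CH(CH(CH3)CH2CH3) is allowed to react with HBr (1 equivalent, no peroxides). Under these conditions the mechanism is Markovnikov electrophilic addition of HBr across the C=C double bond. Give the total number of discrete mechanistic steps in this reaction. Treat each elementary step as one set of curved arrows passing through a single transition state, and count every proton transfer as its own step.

Step 1: The π electrons of the C=C bond attack a proton of HBr; Markovnikov addition places the new C–H on the less-substituted alkene carbon, so the positive charge ends up on the more-substituted carbon — a secondary carbocation. The H–Br bond breaks heterolytically, releasing Br⁻.
Step 2: Carbocation rearrangement: a 1,2-hydride shift from the adjacent sec-butyl carbon converts the initially-formed secondary cation into the more stable tertiary cation.
Step 3: Nucleophilic attack by Br⁻ on the carbocation completes the addition, giving R–Br.
Total: 3 elementary steps.

3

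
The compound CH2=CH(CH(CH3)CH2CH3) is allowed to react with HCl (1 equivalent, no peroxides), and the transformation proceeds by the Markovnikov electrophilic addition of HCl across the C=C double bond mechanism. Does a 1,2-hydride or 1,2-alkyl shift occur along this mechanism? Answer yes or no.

The first-formed carbocation is secondary.
The adjacent sec-butyl carbon already bears 2 other carbon substituents and has a hydrogen to migrate; after a 1,2-hydride shift from that carbon the positive charge sits on a tertiary centre.
Tertiary is more stable than secondary, so the shift occurs.

yes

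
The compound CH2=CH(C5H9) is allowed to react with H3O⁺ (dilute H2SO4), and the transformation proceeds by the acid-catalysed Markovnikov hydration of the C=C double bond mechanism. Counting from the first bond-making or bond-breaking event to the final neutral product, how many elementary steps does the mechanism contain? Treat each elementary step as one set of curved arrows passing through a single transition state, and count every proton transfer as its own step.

4

Step 1: Protonation of the alkene by H3O⁺: the π bond acts as the nucleophile and picks up H⁺, giving the more stable (Markovnikov) secondary carbocation. H2O is released.
Step 2: A hydride (H with its bonding pair) migrates from the adjacent cyclopentyl carbon to the cationic centre — a 1,2-hydride shift — upgrading the secondary cation to a tertiary one.
Step 3: Water acts as the nucleophile: an oxygen lone pair bonds to the cationic carbon, giving an oxonium-ion intermediate.
Step 4: Deprotonation of the oxonium ion by a water molecule delivers the neutral alcohol and regenerates the acid catalyst.
Total: 4 elementary steps.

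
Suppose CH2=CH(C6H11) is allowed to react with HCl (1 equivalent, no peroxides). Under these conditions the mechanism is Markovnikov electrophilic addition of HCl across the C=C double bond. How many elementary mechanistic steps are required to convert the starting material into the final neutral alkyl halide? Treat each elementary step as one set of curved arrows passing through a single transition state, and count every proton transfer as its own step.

Step 1: The π electrons of the C=C bond attack a proton of HCl; Markovnikov addition places the new C–H on the less-substituted alkene carbon, so the positive charge ends up on the more-substituted carbon — a secondary carbocation. The H–Cl bond breaks heterolytically, releasing Cl⁻.
Step 2: Carbocation rearrangement: a 1,2-hydride shift from the adjacent cyclohexyl carbon converts the initially-formed secondary cation into the more stable tertiary cation.
Step 3: The Cl⁻ anion donates a lone pair to the carbocation, forming the new C–Cl σ-bond and giving the neutral alkyl halide.
Total: 3 elementary steps.

3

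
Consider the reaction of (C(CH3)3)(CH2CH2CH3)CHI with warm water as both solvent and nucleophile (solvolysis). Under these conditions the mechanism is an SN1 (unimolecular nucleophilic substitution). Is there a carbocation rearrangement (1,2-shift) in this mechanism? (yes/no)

The first-formed carbocation is secondary.
The adjacent tert-butyl carbon has no hydrogen but bears methyl groups; migration of one methyl with its bonding pair (a 1,2-methyl shift) places the charge on a tertiary centre.
Tertiary is more stable than secondary, so the shift occurs.

yes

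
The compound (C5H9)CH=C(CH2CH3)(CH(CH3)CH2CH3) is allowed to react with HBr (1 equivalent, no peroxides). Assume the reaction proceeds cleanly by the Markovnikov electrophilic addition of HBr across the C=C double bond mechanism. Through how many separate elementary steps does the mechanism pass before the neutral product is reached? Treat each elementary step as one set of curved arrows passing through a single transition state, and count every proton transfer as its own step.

2

Step 1: The π electrons of the C=C bond attack a proton of HBr; Markovnikov addition places the new C–H on the less-substituted alkene carbon, so the positive charge ends up on the more-substituted carbon — a tertiary carbocation. The H–Br bond breaks heterolytically, releasing Br⁻.
(No 1,2-shift: no single shift to an adjacent carbon would give a more stable cation.)
Step 2: The Br⁻ anion donates a lone pair to the carbocation, forming the new C–Br σ-bond and giving the neutral alkyl halide.
Total: 2 elementary steps.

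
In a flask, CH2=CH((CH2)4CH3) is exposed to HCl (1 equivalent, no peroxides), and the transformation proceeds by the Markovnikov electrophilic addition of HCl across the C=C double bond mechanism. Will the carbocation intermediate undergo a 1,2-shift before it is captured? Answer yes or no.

The first-formed carbocation is secondary.
No single 1,2-shift to an adjacent carbon would produce a more-substituted cation than the one already present, so no rearrangement occurs.

no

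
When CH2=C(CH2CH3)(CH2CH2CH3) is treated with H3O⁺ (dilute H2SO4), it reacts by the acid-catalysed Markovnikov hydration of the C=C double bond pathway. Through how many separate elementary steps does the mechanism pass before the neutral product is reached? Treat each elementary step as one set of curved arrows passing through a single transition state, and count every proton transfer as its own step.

Step 1: Protonation of the alkene by H3O⁺: the π bond acts as the nucleophile and picks up H⁺, giving the more stable (Markovnikov) tertiary carbocation. H2O is released.
(No 1,2-shift: no single shift to an adjacent carbon would give a more stable cation.)
Step 2: A lone pair on the oxygen of H2O attacks the carbocation, forming a C–O bond and an oxonium ion (a protonated alcohol).
Step 3: H2O removes a proton from the oxonium oxygen, regenerating H3O⁺ and giving the neutral alcohol.
Total: 3 elementary steps.

3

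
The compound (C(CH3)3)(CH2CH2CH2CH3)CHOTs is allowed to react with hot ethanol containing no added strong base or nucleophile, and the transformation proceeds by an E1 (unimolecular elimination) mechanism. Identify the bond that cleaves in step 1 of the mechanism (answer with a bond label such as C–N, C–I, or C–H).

C–O

Step 1: The C–O bond breaks with both electrons going to the tosylate; TsO⁻ leaves and a secondary carbocation remains.
The bond broken in this step is the C–O bond.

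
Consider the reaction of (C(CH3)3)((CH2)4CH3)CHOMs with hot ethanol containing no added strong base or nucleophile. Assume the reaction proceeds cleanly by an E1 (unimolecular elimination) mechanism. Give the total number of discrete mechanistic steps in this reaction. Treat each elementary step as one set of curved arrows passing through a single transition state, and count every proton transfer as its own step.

Step 1: Rate-determining heterolysis of the C–O bond gives MsO⁻ and a secondary carbocation.
Step 2: A methyl group with its bonding pair migrates from the adjacent tert-butyl carbon to the cationic centre — a 1,2-methyl shift — upgrading the secondary cation to a tertiary one.
Step 3: Loss of a β-proton to an ethanol molecule of the solvent: the C–H bonding pair collapses toward the cationic carbon to form the C=C π bond, yielding the alkene.
Total: 3 elementary steps.

3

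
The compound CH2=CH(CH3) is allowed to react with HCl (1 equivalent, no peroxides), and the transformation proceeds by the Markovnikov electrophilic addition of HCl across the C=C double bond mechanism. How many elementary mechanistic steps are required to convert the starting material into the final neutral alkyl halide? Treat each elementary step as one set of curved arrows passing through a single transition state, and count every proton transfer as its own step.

2

Step 1: The π electrons of the C=C bond attack a proton of HCl; Markovnikov addition places the new C–H on the less-substituted alkene carbon, so the positive charge ends up on the more-substituted carbon — a secondary carbocation. The H–Cl bond breaks heterolytically, releasing Cl⁻.
(No 1,2-shift: no single shift to an adjacent carbon would give a more stable cation.)
Step 2: Nucleophilic attack by Cl⁻ on the carbocation completes the addition, giving R–Cl.
Total: 2 elementary steps.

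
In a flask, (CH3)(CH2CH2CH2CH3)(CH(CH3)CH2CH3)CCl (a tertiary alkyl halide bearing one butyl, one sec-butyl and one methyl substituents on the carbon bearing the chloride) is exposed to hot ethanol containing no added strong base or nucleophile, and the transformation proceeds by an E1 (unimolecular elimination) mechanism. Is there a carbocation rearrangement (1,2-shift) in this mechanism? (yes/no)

The first-formed carbocation is tertiary.
No single 1,2-shift to an adjacent carbon would produce a more-substituted cation than the one already present, so no rearrangement occurs.

no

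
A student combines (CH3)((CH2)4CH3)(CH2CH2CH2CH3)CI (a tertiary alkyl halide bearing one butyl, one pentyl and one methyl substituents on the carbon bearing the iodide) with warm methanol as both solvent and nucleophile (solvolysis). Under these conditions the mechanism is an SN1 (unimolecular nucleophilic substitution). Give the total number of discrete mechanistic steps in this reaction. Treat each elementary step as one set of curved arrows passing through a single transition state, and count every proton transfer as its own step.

Step 1: The C–I bond breaks with both electrons going to the iodide; I⁻ leaves and a tertiary carbocation remains.
(No 1,2-shift: no single shift to an adjacent carbon would give a more stable cation.)
Step 2: CH3OH donates an oxygen lone pair into the empty p orbital of the cation, giving a protonated ether (an oxonium ion).
Step 3: Proton transfer from the O–H of the oxonium ion to a solvent molecule delivers the neutral ether.
Total: 3 elementary steps.

3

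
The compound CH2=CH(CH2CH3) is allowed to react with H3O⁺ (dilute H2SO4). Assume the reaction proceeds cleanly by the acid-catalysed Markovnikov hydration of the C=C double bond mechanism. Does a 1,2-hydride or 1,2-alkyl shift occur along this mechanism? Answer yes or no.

no

The first-formed carbocation is secondary.
No single 1,2-shift to an adjacent carbon would produce a more-substituted cation than the one already present, so no rearrangement occurs.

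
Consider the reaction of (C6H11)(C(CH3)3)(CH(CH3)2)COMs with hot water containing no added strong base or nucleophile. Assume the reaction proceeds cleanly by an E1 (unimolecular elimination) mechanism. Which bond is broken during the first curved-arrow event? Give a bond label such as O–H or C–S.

Step 1: Unassisted departure of MsO⁻ (taking the C–O bonding pair) generates a tertiary carbocation.
The bond broken in this step is the C–O bond.

C–O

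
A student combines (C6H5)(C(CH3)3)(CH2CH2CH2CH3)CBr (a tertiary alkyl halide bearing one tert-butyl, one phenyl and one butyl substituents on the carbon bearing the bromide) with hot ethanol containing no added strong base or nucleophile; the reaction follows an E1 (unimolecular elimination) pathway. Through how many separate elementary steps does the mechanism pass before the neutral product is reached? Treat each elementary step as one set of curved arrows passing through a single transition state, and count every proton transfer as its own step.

Step 1: The C–Br bond breaks with both electrons going to the bromide; Br⁻ leaves and a tertiary carbocation remains.
(No 1,2-shift: no single shift to an adjacent carbon would give a more stable cation.)
Step 2: Loss of a β-proton to an ethanol molecule of the solvent: the C–H bonding pair collapses toward the cationic carbon to form the C=C π bond, yielding the alkene.
Total: 2 elementary steps.

2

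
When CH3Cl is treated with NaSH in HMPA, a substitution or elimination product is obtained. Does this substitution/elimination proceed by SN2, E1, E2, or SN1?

SN2

Conditions: a methyl substrate with a strong nucleophile in the polar aprotic solvent HMPA.
These conditions are the textbook signature of the SN2 pathway.
An unhindered substrate with a strong nucleophile in a polar aprotic solvent favours one-step backside displacement.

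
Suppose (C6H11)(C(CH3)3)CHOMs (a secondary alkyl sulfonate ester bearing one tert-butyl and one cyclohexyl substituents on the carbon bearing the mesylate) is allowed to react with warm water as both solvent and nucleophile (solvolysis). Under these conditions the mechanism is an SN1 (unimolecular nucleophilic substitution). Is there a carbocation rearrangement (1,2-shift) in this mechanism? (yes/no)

The first-formed carbocation is secondary.
The adjacent cyclohexyl carbon already bears 2 other carbon substituents and has a hydrogen to migrate; after a 1,2-hydride shift from that carbon the positive charge sits on a tertiary centre.
Tertiary is more stable than secondary, so the shift occurs.

yes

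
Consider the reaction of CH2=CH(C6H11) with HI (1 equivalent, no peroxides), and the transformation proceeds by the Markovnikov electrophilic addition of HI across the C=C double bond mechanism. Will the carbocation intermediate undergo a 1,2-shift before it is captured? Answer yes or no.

The first-formed carbocation is secondary.
The adjacent cyclohexyl carbon already bears 2 other carbon substituents and has a hydrogen to migrate; after a 1,2-hydride shift from that carbon the positive charge sits on a tertiary centre.
Tertiary is more stable than secondary, so the shift occurs.

yes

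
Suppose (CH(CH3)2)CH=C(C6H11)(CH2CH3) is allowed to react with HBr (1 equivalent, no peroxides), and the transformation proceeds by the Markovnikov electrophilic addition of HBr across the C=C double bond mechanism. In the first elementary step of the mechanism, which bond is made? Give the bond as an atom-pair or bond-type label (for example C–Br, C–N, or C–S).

C–H

Step 1: The π electrons of the C=C bond attack a proton of HBr; Markovnikov addition places the new C–H on the less-substituted alkene carbon, so the positive charge ends up on the more-substituted carbon — a tertiary carbocation. The H–Br bond breaks heterolytically, releasing Br⁻.
The bond formed in this step is the C–H bond.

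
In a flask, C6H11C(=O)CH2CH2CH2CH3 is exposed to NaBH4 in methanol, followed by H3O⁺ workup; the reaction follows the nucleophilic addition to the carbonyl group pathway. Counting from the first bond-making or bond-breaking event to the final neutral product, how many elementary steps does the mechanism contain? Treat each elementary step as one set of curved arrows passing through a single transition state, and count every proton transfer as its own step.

2

Step 1: A lone pair / filled orbital on H⁻ (delivered from BH4⁻) attacks the electrophilic carbonyl carbon; the π(C=O) electrons shift onto oxygen, producing a tetrahedral alkoxide intermediate.
Step 2: Protonation of the alkoxide by H3O⁺ workup furnishes an alcohol.
Total: 2 elementary steps.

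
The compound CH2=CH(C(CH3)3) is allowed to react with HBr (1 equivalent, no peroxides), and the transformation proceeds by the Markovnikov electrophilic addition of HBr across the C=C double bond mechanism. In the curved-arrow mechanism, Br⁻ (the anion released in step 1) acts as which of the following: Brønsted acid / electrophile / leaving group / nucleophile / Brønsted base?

nucleophile

Step 3: Nucleophilic attack by Br⁻ on the carbocation completes the addition, giving R–Br.
Br⁻ (the anion released in step 1) donates an electron pair to form a new σ-bond to carbon — it is the nucleophile.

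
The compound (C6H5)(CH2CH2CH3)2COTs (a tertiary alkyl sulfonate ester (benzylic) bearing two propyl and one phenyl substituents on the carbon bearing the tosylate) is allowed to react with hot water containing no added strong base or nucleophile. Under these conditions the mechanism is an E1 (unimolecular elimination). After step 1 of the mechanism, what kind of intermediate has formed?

Step 1: Ionisation: the C–O σ-bond cleaves heterolytically; both bonding electrons depart with TsO⁻, leaving a tertiary carbocation at the α-carbon.
After step 1 the species present is a tertiary carbocation.

tertiary carbocation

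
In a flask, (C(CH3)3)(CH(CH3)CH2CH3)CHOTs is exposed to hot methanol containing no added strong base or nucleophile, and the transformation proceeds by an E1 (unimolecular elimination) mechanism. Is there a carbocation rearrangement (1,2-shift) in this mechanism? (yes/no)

The first-formed carbocation is secondary.
The adjacent sec-butyl carbon already bears 2 other carbon substituents and has a hydrogen to migrate; after a 1,2-hydride shift from that carbon the positive charge sits on a tertiary centre.
Tertiary is more stable than secondary, so the shift occurs.

yes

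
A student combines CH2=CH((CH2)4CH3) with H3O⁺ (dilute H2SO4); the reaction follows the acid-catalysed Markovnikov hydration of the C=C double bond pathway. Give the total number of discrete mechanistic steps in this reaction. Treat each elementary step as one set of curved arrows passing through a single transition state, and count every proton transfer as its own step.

Step 1: Protonation of the alkene by H3O⁺: the π bond acts as the nucleophile and picks up H⁺, giving the more stable (Markovnikov) secondary carbocation. H2O is released.
(No 1,2-shift: no single shift to an adjacent carbon would give a more stable cation.)
Step 2: A lone pair on the oxygen of H2O attacks the carbocation, forming a C–O bond and an oxonium ion (a protonated alcohol).
Step 3: H2O removes a proton from the oxonium oxygen, regenerating H3O⁺ and giving the neutral alcohol.
Total: 3 elementary steps.

3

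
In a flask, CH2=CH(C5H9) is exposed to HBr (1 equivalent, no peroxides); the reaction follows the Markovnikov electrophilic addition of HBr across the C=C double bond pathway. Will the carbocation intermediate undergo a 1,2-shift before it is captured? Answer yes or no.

The first-formed carbocation is secondary.
The adjacent cyclopentyl carbon already bears 2 other carbon substituents and has a hydrogen to migrate; after a 1,2-hydride shift from that carbon the positive charge sits on a tertiary centre.
Tertiary is more stable than secondary, so the shift occurs.

yes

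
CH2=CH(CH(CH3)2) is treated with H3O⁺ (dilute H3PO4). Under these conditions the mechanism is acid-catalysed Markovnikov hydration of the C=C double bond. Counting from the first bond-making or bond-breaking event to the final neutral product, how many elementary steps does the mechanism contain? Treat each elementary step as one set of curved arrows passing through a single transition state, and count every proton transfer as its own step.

Step 1: The π electrons of the C=C bond attack a proton of H3O⁺; Markovnikov addition places the new C–H on the less-substituted alkene carbon, so the positive charge ends up on the more-substituted carbon — a secondary carbocation. H2O is released.
Step 2: Carbocation rearrangement: a 1,2-hydride shift from the adjacent isopropyl carbon converts the initially-formed secondary cation into the more stable tertiary cation.
Step 3: Water acts as the nucleophile: an oxygen lone pair bonds to the cationic carbon, giving an oxonium-ion intermediate.
Step 4: Deprotonation of the oxonium ion by a water molecule delivers the neutral alcohol and regenerates the acid catalyst.
Total: 4 elementary steps.

4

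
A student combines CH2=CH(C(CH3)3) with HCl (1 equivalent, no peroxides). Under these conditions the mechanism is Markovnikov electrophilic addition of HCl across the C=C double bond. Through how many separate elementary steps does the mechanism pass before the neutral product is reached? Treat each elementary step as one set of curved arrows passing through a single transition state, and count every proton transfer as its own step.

3

Step 1: Electrophilic addition begins with the π(C=C) electrons forming a bond to the proton of HCl. Following Markovnikov's rule, the resulting cation is secondary. The H–Cl bond breaks heterolytically, releasing Cl⁻.
Step 2: Carbocation rearrangement: a 1,2-methyl shift from the adjacent tert-butyl carbon converts the initially-formed secondary cation into the more stable tertiary cation.
Step 3: The Cl⁻ anion donates a lone pair to the carbocation, forming the new C–Cl σ-bond and giving the neutral alkyl halide.
Total: 3 elementary steps.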